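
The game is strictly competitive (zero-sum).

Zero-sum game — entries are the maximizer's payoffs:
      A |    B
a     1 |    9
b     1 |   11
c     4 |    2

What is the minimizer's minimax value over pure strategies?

The worst case (largest entry) in each column is A: 4, B: 11.
The best (smallest) of these is 4.

4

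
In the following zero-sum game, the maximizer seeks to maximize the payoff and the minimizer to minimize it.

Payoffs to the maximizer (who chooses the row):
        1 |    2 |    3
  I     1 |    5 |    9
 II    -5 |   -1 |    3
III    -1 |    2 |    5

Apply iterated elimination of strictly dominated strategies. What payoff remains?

Row III is strictly dominated by row I (1>-1, 5>2, 9>5); eliminate III.
Column 3 is strictly dominated by 1 for the minimizer (1<9, -5<3); eliminate 3.
Column 2 is strictly dominated by 1 for the minimizer (1<5, -5<-1); eliminate 2.
Row II is strictly dominated by row I (1>-5); eliminate II.
Only (I, 1) remains, with payoff 1.

1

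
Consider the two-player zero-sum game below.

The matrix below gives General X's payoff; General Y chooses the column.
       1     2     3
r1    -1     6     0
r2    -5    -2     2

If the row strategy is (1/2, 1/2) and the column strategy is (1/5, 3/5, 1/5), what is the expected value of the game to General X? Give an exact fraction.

Against (1/5, 3/5, 1/5), each row's expected payoff is r1: 17/5; r2: -9/5.
Taking the (1/2, 1/2)-weighted average: (1/2)·(17/5) + (1/2)·(-9/5) = 4/5.

4/5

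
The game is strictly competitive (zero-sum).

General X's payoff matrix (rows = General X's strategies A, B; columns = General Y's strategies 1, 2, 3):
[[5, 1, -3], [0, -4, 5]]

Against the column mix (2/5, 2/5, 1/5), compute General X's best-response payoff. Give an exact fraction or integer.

A: (5)·(2/5) + (1)·(2/5) + (-3)·(1/5) = 9/5.
B: (0)·(2/5) + (-4)·(2/5) + (5)·(1/5) = -3/5.
The best pure response is A with expected payoff 9/5.

9/5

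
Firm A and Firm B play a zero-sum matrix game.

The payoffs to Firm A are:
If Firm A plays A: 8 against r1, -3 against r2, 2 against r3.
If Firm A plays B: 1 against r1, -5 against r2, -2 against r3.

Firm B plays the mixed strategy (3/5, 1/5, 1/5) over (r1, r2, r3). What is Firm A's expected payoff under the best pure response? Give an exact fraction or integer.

A: (8)·(3/5) + (-3)·(1/5) + (2)·(1/5) = 23/5.
B: (1)·(3/5) + (-5)·(1/5) + (-2)·(1/5) = -4/5.
The best pure response is A with expected payoff 23/5.

23/5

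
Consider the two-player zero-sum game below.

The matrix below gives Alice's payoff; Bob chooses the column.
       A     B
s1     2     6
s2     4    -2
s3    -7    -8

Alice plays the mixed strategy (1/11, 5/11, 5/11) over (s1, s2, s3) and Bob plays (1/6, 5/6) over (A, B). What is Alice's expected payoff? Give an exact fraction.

Against (1/6, 5/6), each row's expected payoff is s1: 16/3; s2: -1; s3: -47/6.
Taking the (1/11, 5/11, 5/11)-weighted average: (1/11)·(16/3) + (5/11)·(-1) + (5/11)·(-47/6) = -233/66.

-233/66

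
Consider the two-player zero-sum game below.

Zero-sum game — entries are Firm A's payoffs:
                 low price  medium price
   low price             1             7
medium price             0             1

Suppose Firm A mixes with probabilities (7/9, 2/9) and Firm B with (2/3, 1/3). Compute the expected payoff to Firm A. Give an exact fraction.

Against (2/3, 1/3), each row's expected payoff is low price: 3; medium price: 1/3.
Taking the (7/9, 2/9)-weighted average: (7/9)·(3) + (2/9)·(1/3) = 65/27.

65/27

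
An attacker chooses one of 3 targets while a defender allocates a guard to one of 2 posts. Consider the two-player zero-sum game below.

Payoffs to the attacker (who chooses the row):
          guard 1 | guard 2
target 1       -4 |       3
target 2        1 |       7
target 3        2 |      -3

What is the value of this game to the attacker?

Row target 1 is strictly dominated by row target 2, so the attacker never plays it.
The remaining 2×2 game on (target 2, target 3) × (guard 1, guard 2) has no saddle point. Let the attacker play target 2 with probability p; indifference gives p + 2(1−p) = 7p − 3(1−p), so p = 5/11.
Similarly the defender's optimal q on guard 1 is 10/11, and the value is 1·(10/11) + (7)·(1/11) = 17/11.

17/11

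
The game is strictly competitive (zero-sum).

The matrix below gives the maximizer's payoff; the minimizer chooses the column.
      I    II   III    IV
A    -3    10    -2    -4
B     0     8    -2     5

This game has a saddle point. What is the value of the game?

-2

Row minima: -4, -2 → the maximizer's maximin is -2.
Column maxima: 0, 10, -2, 5 → the minimizer's minimax is -2.
They coincide at (B, III), so the value is -2.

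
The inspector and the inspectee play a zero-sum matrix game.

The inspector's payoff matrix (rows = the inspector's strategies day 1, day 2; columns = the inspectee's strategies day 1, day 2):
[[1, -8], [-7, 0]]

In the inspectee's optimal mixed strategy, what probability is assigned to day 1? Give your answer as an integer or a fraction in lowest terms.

Row minima are -8 and -7, so the inspector's maximin is -7; column maxima are 1 and 0, so the inspectee's minimax is 0. These differ, so the equilibrium is in mixed strategies.
Let the inspectee play day 1 with probability q. The inspector is indifferent when q − 8(1−q) = −7q, giving q = 1/2.

1/2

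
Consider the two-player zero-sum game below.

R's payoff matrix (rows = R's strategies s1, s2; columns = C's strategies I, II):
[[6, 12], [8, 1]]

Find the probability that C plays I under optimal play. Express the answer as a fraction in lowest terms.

11/13

Row minima are 6 and 1, so R's maximin is 6; column maxima are 8 and 12, so C's minimax is 8. These differ, so the equilibrium is in mixed strategies.
Let C play I with probability q. R is indifferent when 6q + 12(1−q) = 8q + (1−q), giving q = 11/13.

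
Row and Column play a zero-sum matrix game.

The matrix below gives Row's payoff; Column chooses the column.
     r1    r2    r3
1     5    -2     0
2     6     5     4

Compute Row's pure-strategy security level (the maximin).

The worst-case payoff for each row is 1: -2, 2: 4.
The best of these is 4.

4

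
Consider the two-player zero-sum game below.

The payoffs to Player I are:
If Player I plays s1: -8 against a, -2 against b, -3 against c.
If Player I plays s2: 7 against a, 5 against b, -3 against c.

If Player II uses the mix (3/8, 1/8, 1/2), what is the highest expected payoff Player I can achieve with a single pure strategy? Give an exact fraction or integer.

s1: (-8)·(3/8) + (-2)·(1/8) + (-3)·(1/2) = -19/4.
s2: (7)·(3/8) + (5)·(1/8) + (-3)·(1/2) = 7/4.
The best pure response is s2 with expected payoff 7/4.

7/4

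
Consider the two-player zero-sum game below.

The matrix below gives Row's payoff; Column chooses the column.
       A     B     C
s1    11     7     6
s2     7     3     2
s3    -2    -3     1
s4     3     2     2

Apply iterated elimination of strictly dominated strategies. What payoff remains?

6

Row s3 is strictly dominated by row s1 (11>-2, 7>-3, 6>1); eliminate s3.
Row s2 is strictly dominated by row s1 (11>7, 7>3, 6>2); eliminate s2.
Row s4 is strictly dominated by row s1 (11>3, 7>2, 6>2); eliminate s4.
Column B is strictly dominated by C for Column (6<7); eliminate B.
Column A is strictly dominated by C for Column (6<11); eliminate A.
Only (s1, C) remains, with payoff 6.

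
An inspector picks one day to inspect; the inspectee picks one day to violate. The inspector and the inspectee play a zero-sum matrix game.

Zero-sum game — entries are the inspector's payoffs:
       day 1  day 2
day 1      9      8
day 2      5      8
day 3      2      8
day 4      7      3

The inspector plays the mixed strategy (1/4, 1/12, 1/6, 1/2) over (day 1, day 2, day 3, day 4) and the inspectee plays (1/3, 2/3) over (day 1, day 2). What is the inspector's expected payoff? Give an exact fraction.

Against (1/3, 2/3), each row's expected payoff is day 1: 25/3; day 2: 7; day 3: 6; day 4: 13/3.
Taking the (1/4, 1/12, 1/6, 1/2)-weighted average: (1/4)·(25/3) + (1/12)·(7) + (1/6)·(6) + (1/2)·(13/3) = 35/6.

35/6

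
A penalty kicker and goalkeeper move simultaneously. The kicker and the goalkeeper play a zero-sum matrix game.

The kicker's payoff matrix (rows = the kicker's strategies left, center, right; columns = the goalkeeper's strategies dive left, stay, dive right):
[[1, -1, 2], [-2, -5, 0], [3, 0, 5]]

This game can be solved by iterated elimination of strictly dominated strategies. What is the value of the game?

Column dive right is strictly dominated by dive left for the goalkeeper (1<2, -2<0, 3<5); eliminate dive right.
Row left is strictly dominated by row right (3>1, 0>-1); eliminate left.
Row center is strictly dominated by row right (3>-2, 0>-5); eliminate center.
Column dive left is strictly dominated by stay for the goalkeeper (0<3); eliminate dive left.
Only (right, stay) remains, with payoff 0.

0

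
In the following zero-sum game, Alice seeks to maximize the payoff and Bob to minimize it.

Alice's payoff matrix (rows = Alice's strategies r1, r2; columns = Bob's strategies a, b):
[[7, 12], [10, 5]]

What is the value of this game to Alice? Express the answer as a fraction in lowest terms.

Row minima are 7 and 5, so Alice's maximin is 7; column maxima are 10 and 12, so Bob's minimax is 10. These differ, so the equilibrium is in mixed strategies.
Let Alice play r1 with probability p. Bob is indifferent when 7p + 10(1−p) = 12p + 5(1−p), giving p = 1/2.
Let Bob play a with probability q. Alice is indifferent when 7q + 12(1−q) = 10q + 5(1−q), giving q = 7/10.
The value is 7·(7/10) + (12)·(3/10) = 17/2.

17/2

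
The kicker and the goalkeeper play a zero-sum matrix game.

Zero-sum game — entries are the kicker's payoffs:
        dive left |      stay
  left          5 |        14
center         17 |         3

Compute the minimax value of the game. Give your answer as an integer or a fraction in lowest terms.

Row minima are 5 and 3, so the kicker's maximin is 5; column maxima are 17 and 14, so the goalkeeper's minimax is 14. These differ, so the equilibrium is in mixed strategies.
Let the kicker play left with probability p. The goalkeeper is indifferent when 5p + 17(1−p) = 14p + 3(1−p), giving p = 14/23.
Let the goalkeeper play dive left with probability q. The kicker is indifferent when 5q + 14(1−q) = 17q + 3(1−q), giving q = 11/23.
The value is 5·(11/23) + (14)·(12/23) = 223/23.

223/23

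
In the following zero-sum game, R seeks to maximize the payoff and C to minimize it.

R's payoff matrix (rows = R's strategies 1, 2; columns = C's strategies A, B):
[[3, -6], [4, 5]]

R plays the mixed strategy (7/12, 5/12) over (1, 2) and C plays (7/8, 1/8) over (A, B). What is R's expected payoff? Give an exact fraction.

Against (7/8, 1/8), each row's expected payoff is 1: 15/8; 2: 33/8.
Taking the (7/12, 5/12)-weighted average: (7/12)·(15/8) + (5/12)·(33/8) = 45/16.

45/16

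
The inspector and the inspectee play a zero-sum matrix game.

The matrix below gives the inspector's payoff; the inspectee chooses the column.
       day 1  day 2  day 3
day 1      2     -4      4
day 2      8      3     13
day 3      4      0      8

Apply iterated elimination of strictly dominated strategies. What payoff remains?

3

Row day 1 is strictly dominated by row day 2 (8>2, 3>-4, 13>4); eliminate day 1.
Column day 3 is strictly dominated by day 1 for the inspectee (8<13, 4<8); eliminate day 3.
Row day 3 is strictly dominated by row day 2 (8>4, 3>0); eliminate day 3.
Column day 1 is strictly dominated by day 2 for the inspectee (3<8); eliminate day 1.
Only (day 2, day 2) remains, with payoff 3.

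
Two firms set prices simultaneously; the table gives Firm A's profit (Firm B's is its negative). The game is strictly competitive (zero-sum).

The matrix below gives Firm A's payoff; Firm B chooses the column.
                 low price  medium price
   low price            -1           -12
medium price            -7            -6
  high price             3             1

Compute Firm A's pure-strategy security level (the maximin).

The worst-case payoff for each row is low price: -12, medium price: -7, high price: 1.
The best of these is 1.

1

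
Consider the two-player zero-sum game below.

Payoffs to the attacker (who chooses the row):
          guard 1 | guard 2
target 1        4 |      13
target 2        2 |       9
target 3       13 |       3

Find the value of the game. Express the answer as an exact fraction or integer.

157/19

Row target 2 is strictly dominated by row target 1, so the attacker never plays it.
The remaining 2×2 game on (target 1, target 3) × (guard 1, guard 2) has no saddle point. Let the attacker play target 1 with probability p; indifference gives 4p + 13(1−p) = 13p + 3(1−p), so p = 10/19.
Similarly the defender's optimal q on guard 1 is 10/19, and the value is 4·(10/19) + (13)·(9/19) = 157/19.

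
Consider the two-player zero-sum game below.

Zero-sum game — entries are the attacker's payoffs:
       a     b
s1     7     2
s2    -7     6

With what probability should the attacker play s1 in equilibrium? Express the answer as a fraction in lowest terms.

13/18

Row minima are 2 and -7, so the attacker's maximin is 2; column maxima are 7 and 6, so the defender's minimax is 6. These differ, so the equilibrium is in mixed strategies.
Let the attacker play s1 with probability p. The defender is indifferent when 7p − 7(1−p) = 2p + 6(1−p), giving p = 13/18.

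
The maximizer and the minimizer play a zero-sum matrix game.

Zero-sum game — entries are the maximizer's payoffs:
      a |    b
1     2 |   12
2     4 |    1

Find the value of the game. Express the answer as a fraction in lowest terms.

Row minima are 2 and 1, so the maximizer's maximin is 2; column maxima are 4 and 12, so the minimizer's minimax is 4. These differ, so the equilibrium is in mixed strategies.
Let the maximizer play 1 with probability p. The minimizer is indifferent when 2p + 4(1−p) = 12p + (1−p), giving p = 3/13.
Let the minimizer play a with probability q. The maximizer is indifferent when 2q + 12(1−q) = 4q + (1−q), giving q = 11/13.
The value is 2·(11/13) + (12)·(2/13) = 46/13.

46/13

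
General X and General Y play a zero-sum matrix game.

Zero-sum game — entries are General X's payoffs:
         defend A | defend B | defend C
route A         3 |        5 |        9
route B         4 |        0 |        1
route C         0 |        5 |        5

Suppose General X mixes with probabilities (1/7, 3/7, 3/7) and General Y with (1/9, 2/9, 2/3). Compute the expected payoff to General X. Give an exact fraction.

Against (1/9, 2/9, 2/3), each row's expected payoff is route A: 67/9; route B: 10/9; route C: 40/9.
Taking the (1/7, 3/7, 3/7)-weighted average: (1/7)·(67/9) + (3/7)·(10/9) + (3/7)·(40/9) = 31/9.

31/9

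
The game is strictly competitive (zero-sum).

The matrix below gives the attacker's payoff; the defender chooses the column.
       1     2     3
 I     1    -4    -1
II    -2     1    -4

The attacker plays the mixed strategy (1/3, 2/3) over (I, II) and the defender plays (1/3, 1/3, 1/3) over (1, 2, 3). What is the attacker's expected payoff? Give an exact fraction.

-14/9

Against (1/3, 1/3, 1/3), each row's expected payoff is I: -4/3; II: -5/3.
Taking the (1/3, 2/3)-weighted average: (1/3)·(-4/3) + (2/3)·(-5/3) = -14/9.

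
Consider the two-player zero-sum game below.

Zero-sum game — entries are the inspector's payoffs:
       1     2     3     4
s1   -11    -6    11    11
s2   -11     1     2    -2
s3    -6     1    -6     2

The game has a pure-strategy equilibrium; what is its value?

Row minima: -11, -11, -6 → the inspector's maximin is -6.
Column maxima: -6, 1, 11, 11 → the inspectee's minimax is -6.
They coincide at (s3, 1), so the value is -6.

-6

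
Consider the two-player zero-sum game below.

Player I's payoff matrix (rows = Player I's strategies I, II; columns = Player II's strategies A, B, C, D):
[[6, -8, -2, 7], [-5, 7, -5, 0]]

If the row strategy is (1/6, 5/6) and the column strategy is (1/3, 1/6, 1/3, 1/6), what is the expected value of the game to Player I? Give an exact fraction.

Against (1/3, 1/6, 1/3, 1/6), each row's expected payoff is I: 7/6; II: -13/6.
Taking the (1/6, 5/6)-weighted average: (1/6)·(7/6) + (5/6)·(-13/6) = -29/18.

-29/18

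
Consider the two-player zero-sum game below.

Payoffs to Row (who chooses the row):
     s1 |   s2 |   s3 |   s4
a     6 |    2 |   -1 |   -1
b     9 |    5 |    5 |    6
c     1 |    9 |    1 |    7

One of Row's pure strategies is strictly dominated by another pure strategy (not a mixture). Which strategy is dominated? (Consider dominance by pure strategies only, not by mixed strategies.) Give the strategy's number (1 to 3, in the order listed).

1

Compare a with b: 9 > 6, 5 > 2, 5 > -1, 6 > -1.
So b strictly dominates a for Row; a is strictly dominated.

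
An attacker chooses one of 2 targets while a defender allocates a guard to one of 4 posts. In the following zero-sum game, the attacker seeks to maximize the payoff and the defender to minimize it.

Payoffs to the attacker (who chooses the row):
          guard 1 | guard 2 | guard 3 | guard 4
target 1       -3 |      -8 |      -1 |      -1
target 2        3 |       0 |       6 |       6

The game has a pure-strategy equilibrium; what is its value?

Row minima: -8, 0 → the attacker's maximin is 0.
Column maxima: 3, 0, 6, 6 → the defender's minimax is 0.
They coincide at (target 2, guard 2), so the value is 0.

0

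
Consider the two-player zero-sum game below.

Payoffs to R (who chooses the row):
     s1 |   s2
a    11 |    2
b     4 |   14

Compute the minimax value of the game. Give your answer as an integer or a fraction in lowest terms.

146/19

Row minima are 2 and 4, so R's maximin is 4; column maxima are 11 and 14, so C's minimax is 11. These differ, so the equilibrium is in mixed strategies.
Let R play a with probability p. C is indifferent when 11p + 4(1−p) = 2p + 14(1−p), giving p = 10/19.
Let C play s1 with probability q. R is indifferent when 11q + 2(1−q) = 4q + 14(1−q), giving q = 12/19.
The value is 11·(12/19) + (2)·(7/19) = 146/19.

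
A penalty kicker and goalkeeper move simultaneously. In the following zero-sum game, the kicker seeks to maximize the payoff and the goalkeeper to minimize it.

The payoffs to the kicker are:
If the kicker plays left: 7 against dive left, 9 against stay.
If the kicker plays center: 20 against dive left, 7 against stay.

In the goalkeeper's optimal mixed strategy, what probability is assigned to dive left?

Row minima are 7 and 7, so the kicker's maximin is 7; column maxima are 20 and 9, so the goalkeeper's minimax is 9. These differ, so the equilibrium is in mixed strategies.
Let the goalkeeper play dive left with probability q. The kicker is indifferent when 7q + 9(1−q) = 20q + 7(1−q), giving q = 2/15.

2/15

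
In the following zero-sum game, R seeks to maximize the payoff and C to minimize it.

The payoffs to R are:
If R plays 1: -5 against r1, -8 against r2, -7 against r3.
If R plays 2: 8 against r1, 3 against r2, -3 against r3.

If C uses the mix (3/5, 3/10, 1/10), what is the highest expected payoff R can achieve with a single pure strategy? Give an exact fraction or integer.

1: (-5)·(3/5) + (-8)·(3/10) + (-7)·(1/10) = -61/10.
2: (8)·(3/5) + (3)·(3/10) + (-3)·(1/10) = 27/5.
The best pure response is 2 with expected payoff 27/5.

27/5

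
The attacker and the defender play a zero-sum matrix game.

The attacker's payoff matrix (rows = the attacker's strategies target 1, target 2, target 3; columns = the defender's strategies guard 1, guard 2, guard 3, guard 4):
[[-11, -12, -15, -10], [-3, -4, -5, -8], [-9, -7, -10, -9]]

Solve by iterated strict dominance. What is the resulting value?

-8

Row target 3 is strictly dominated by row target 2 (-3>-9, -4>-7, -5>-10, -8>-9); eliminate target 3.
Column guard 2 is strictly dominated by guard 3 for the defender (-15<-12, -5<-4); eliminate guard 2.
Column guard 1 is strictly dominated by guard 3 for the defender (-15<-11, -5<-3); eliminate guard 1.
Row target 1 is strictly dominated by row target 2 (-5>-15, -8>-10); eliminate target 1.
Column guard 3 is strictly dominated by guard 4 for the defender (-8<-5); eliminate guard 3.
Only (target 2, guard 4) remains, with payoff -8.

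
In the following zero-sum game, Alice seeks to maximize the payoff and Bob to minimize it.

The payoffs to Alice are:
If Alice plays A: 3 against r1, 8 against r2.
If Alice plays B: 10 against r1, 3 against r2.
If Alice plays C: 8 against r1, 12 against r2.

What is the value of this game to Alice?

96/11

Row A is strictly dominated by row C, so Alice never plays it.
The remaining 2×2 game on (B, C) × (r1, r2) has no saddle point. Let Alice play B with probability p; indifference gives 10p + 8(1−p) = 3p + 12(1−p), so p = 4/11.
Similarly Bob's optimal q on r1 is 9/11, and the value is 10·(9/11) + (3)·(2/11) = 96/11.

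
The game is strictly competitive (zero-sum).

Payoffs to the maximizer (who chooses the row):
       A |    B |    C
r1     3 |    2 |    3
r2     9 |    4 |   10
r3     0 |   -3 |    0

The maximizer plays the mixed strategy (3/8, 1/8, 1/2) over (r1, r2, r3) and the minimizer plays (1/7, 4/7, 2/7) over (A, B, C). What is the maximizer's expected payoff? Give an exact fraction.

6/7

Against (1/7, 4/7, 2/7), each row's expected payoff is r1: 17/7; r2: 45/7; r3: -12/7.
Taking the (3/8, 1/8, 1/2)-weighted average: (3/8)·(17/7) + (1/8)·(45/7) + (1/2)·(-12/7) = 6/7.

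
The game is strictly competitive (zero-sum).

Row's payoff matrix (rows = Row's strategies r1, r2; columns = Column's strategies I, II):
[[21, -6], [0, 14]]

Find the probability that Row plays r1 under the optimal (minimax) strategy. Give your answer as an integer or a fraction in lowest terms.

Row minima are -6 and 0, so Row's maximin is 0; column maxima are 21 and 14, so Column's minimax is 14. These differ, so the equilibrium is in mixed strategies.
Let Row play r1 with probability p. Column is indifferent when 21p = −6p + 14(1−p), giving p = 14/41.

14/41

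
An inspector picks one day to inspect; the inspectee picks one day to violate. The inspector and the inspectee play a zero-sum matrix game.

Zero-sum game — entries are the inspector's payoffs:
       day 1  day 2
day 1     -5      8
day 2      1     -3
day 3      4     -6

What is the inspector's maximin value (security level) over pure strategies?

The worst-case payoff for each row is day 1: -5, day 2: -3, day 3: -6.
The best of these is -3.

-3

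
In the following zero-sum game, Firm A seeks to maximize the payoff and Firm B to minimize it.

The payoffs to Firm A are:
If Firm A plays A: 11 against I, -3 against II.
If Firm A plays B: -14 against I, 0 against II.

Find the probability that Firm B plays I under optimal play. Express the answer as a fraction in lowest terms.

3/28

Row minima are -3 and -14, so Firm A's maximin is -3; column maxima are 11 and 0, so Firm B's minimax is 0. These differ, so the equilibrium is in mixed strategies.
Let Firm B play I with probability q. Firm A is indifferent when 11q − 3(1−q) = −14q, giving q = 3/28.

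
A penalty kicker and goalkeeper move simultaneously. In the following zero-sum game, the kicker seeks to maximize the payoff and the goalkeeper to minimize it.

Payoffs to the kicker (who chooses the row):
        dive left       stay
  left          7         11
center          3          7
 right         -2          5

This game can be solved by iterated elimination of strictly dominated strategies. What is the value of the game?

7

Column stay is strictly dominated by dive left for the goalkeeper (7<11, 3<7, -2<5); eliminate stay.
Row right is strictly dominated by row left (7>-2); eliminate right.
Row center is strictly dominated by row left (7>3); eliminate center.
Only (left, dive left) remains, with payoff 7.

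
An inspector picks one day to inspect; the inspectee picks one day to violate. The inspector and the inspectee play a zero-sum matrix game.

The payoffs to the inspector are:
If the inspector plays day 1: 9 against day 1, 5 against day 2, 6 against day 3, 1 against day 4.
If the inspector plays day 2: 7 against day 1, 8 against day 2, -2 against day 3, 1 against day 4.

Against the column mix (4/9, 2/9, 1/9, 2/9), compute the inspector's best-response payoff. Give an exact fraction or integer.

6

day 1: (9)·(4/9) + (5)·(2/9) + (6)·(1/9) + (1)·(2/9) = 6.
day 2: (7)·(4/9) + (8)·(2/9) + (-2)·(1/9) + (1)·(2/9) = 44/9.
The best pure response is day 1 with expected payoff 6.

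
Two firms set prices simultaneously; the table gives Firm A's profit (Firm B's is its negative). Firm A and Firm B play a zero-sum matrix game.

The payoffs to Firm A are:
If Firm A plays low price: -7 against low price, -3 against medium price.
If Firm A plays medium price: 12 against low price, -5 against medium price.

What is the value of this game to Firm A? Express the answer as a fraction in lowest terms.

Row minima are -7 and -5, so Firm A's maximin is -5; column maxima are 12 and -3, so Firm B's minimax is -3. These differ, so the equilibrium is in mixed strategies.
Let Firm A play low price with probability p. Firm B is indifferent when −7p + 12(1−p) = −3p − 5(1−p), giving p = 17/21.
Let Firm B play low price with probability q. Firm A is indifferent when −7q − 3(1−q) = 12q − 5(1−q), giving q = 2/21.
The value is -7·(2/21) + (-3)·(19/21) = -71/21.

-71/21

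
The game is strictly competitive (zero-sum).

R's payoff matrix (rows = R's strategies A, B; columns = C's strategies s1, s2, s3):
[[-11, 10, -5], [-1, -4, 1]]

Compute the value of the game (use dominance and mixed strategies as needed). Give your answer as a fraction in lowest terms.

Column s3 is strictly dominated by s1 for C (it gives R more in every row).
The remaining 2×2 game on (A, B) × (s1, s2) has no saddle point. Let R play A with probability p; indifference gives −11p − (1−p) = 10p − 4(1−p), so p = 1/8.
Similarly C's optimal q on s1 is 7/12, and the value is -11·(7/12) + (10)·(5/12) = -9/4.

-9/4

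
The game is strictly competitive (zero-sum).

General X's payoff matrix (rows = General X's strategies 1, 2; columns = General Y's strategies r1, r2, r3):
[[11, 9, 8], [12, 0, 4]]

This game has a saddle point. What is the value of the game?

Row minima: 8, 0 → General X's maximin is 8.
Column maxima: 12, 9, 8 → General Y's minimax is 8.
They coincide at (1, r3), so the value is 8.

8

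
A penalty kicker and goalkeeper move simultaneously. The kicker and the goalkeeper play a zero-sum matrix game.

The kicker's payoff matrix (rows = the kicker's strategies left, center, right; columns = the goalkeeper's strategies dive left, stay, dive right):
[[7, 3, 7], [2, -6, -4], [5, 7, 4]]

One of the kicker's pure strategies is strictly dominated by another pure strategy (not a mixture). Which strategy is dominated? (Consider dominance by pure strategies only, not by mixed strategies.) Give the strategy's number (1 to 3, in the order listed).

2

Compare center with left: 7 > 2, 3 > -6, 7 > -4.
So left strictly dominates center for the kicker; center is strictly dominated.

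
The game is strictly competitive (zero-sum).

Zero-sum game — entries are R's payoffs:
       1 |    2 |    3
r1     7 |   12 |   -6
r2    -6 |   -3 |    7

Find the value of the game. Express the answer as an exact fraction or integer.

Column 2 is strictly dominated by 1 for C (it gives R more in every row).
The remaining 2×2 game on (r1, r2) × (1, 3) has no saddle point. Let R play r1 with probability p; indifference gives 7p − 6(1−p) = −6p + 7(1−p), so p = 1/2.
Similarly C's optimal q on 1 is 1/2, and the value is 7·(1/2) + (-6)·(1/2) = 1/2.

1/2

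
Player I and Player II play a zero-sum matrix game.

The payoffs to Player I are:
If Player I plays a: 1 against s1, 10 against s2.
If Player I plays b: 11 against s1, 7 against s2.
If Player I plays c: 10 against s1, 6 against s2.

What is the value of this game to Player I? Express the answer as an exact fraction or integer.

103/13

Row c is strictly dominated by row b, so Player I never plays it.
The remaining 2×2 game on (a, b) × (s1, s2) has no saddle point. Let Player I play a with probability p; indifference gives p + 11(1−p) = 10p + 7(1−p), so p = 4/13.
Similarly Player II's optimal q on s1 is 3/13, and the value is 1·(3/13) + (10)·(10/13) = 103/13.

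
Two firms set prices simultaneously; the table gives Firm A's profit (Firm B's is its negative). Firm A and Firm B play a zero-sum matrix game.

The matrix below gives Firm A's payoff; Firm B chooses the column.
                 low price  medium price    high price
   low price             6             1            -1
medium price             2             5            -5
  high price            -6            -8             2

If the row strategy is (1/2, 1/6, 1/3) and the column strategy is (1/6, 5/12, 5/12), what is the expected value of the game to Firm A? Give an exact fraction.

-11/18

Against (1/6, 5/12, 5/12), each row's expected payoff is low price: 1; medium price: 1/3; high price: -7/2.
Taking the (1/2, 1/6, 1/3)-weighted average: (1/2)·(1) + (1/6)·(1/3) + (1/3)·(-7/2) = -11/18.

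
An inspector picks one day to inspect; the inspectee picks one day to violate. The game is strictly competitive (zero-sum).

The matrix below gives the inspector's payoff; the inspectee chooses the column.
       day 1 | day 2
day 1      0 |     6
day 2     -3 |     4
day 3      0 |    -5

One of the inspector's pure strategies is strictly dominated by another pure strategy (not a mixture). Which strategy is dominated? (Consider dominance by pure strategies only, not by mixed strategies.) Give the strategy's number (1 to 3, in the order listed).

2

Compare day 2 with day 1: 0 > -3, 6 > 4.
So day 1 strictly dominates day 2 for the inspector; day 2 is strictly dominated.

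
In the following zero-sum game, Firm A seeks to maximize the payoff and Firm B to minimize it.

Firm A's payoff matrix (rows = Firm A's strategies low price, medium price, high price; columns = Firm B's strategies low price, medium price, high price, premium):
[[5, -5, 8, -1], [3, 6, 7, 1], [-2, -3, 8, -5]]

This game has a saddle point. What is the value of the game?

1

Row minima: -5, 1, -5 → Firm A's maximin is 1.
Column maxima: 5, 6, 8, 1 → Firm B's minimax is 1.
They coincide at (medium price, premium), so the value is 1.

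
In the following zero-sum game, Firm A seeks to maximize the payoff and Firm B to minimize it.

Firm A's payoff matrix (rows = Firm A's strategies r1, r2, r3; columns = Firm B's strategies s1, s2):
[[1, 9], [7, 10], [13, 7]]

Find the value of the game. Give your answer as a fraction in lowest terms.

9

Row r1 is strictly dominated by row r2, so Firm A never plays it.
The remaining 2×2 game on (r2, r3) × (s1, s2) has no saddle point. Let Firm A play r2 with probability p; indifference gives 7p + 13(1−p) = 10p + 7(1−p), so p = 2/3.
Similarly Firm B's optimal q on s1 is 1/3, and the value is 7·(1/3) + (10)·(2/3) = 9.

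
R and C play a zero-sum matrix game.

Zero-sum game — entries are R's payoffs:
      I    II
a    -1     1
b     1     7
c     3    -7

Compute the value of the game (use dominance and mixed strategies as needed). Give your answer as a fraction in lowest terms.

7/4

Row a is strictly dominated by row b, so R never plays it.
The remaining 2×2 game on (b, c) × (I, II) has no saddle point. Let R play b with probability p; indifference gives p + 3(1−p) = 7p − 7(1−p), so p = 5/8.
Similarly C's optimal q on I is 7/8, and the value is 1·(7/8) + (7)·(1/8) = 7/4.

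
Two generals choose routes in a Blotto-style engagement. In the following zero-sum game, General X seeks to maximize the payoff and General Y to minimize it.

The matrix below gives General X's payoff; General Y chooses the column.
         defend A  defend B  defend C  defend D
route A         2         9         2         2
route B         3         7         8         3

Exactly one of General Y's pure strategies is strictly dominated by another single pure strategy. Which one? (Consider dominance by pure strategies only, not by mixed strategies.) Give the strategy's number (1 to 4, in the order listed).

2

General Y prefers columns that give General X less. Compare defend B with defend A: 2 < 9, 3 < 7.
So defend A strictly dominates defend B for General Y; defend B is strictly dominated.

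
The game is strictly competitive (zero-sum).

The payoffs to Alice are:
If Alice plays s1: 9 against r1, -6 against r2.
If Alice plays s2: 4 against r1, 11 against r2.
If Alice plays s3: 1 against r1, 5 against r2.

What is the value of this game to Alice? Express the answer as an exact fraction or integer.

123/22

Row s3 is strictly dominated by row s2, so Alice never plays it.
The remaining 2×2 game on (s1, s2) × (r1, r2) has no saddle point. Let Alice play s1 with probability p; indifference gives 9p + 4(1−p) = −6p + 11(1−p), so p = 7/22.
Similarly Bob's optimal q on r1 is 17/22, and the value is 9·(17/22) + (-6)·(5/22) = 123/22.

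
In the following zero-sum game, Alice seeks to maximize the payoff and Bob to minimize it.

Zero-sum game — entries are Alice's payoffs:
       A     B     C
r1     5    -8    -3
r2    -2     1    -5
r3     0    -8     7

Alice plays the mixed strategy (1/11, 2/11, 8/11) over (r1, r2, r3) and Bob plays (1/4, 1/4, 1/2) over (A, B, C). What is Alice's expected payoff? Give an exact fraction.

Against (1/4, 1/4, 1/2), each row's expected payoff is r1: -9/4; r2: -11/4; r3: 3/2.
Taking the (1/11, 2/11, 8/11)-weighted average: (1/11)·(-9/4) + (2/11)·(-11/4) + (8/11)·(3/2) = 17/44.

17/44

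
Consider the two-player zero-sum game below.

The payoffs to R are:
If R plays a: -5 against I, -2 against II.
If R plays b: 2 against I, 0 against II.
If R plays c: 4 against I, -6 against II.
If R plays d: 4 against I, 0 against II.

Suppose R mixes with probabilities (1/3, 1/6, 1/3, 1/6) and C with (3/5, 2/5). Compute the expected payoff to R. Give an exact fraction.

Against (3/5, 2/5), each row's expected payoff is a: -19/5; b: 6/5; c: 0; d: 12/5.
Taking the (1/3, 1/6, 1/3, 1/6)-weighted average: (1/3)·(-19/5) + (1/6)·(6/5) + (1/3)·(0) + (1/6)·(12/5) = -2/3.

-2/3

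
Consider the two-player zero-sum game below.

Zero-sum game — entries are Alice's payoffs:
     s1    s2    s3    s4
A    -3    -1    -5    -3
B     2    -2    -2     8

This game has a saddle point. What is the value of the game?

Row minima: -5, -2 → Alice's maximin is -2.
Column maxima: 2, -1, -2, 8 → Bob's minimax is -2.
They coincide at (B, s3), so the value is -2.

-2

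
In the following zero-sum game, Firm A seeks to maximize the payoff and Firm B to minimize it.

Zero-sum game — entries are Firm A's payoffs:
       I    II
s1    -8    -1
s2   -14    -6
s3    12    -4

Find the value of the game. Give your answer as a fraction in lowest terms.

Row s2 is strictly dominated by row s1, so Firm A never plays it.
The remaining 2×2 game on (s1, s3) × (I, II) has no saddle point. Let Firm A play s1 with probability p; indifference gives −8p + 12(1−p) = −p − 4(1−p), so p = 16/23.
Similarly Firm B's optimal q on I is 3/23, and the value is -8·(3/23) + (-1)·(20/23) = -44/23.

-44/23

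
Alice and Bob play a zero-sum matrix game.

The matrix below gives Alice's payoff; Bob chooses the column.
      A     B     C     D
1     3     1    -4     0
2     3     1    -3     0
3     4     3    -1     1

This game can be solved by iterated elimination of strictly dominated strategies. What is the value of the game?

Row 2 is strictly dominated by row 3 (4>3, 3>1, -1>-3, 1>0); eliminate 2.
Column D is strictly dominated by C for Bob (-4<0, -1<1); eliminate D.
Row 1 is strictly dominated by row 3 (4>3, 3>1, -1>-4); eliminate 1.
Column A is strictly dominated by B for Bob (3<4); eliminate A.
Column B is strictly dominated by C for Bob (-1<3); eliminate B.
Only (3, C) remains, with payoff -1.

-1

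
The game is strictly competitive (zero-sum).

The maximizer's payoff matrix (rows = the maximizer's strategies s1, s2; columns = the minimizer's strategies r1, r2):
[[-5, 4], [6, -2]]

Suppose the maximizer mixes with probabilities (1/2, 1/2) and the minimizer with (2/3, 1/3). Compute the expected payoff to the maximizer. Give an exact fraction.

Against (2/3, 1/3), each row's expected payoff is s1: -2; s2: 10/3.
Taking the (1/2, 1/2)-weighted average: (1/2)·(-2) + (1/2)·(10/3) = 2/3.

2/3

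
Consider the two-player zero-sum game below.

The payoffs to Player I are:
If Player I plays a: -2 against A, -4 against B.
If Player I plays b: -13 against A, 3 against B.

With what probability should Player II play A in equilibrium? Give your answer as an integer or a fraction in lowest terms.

7/18

Row minima are -4 and -13, so Player I's maximin is -4; column maxima are -2 and 3, so Player II's minimax is -2. These differ, so the equilibrium is in mixed strategies.
Let Player II play A with probability q. Player I is indifferent when −2q − 4(1−q) = −13q + 3(1−q), giving q = 7/18.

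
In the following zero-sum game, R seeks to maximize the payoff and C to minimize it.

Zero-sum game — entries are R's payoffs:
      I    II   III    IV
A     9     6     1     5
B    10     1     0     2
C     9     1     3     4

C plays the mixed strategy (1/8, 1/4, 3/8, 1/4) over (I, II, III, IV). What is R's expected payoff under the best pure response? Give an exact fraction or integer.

17/4

A: (9)·(1/8) + (6)·(1/4) + (1)·(3/8) + (5)·(1/4) = 17/4.
B: (10)·(1/8) + (1)·(1/4) + (0)·(3/8) + (2)·(1/4) = 2.
C: (9)·(1/8) + (1)·(1/4) + (3)·(3/8) + (4)·(1/4) = 7/2.
The best pure response is A with expected payoff 17/4.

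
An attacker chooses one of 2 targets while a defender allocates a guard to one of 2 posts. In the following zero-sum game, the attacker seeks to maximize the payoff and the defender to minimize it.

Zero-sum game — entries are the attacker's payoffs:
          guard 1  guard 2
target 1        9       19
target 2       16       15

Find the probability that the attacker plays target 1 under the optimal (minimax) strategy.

1/11

Row minima are 9 and 15, so the attacker's maximin is 15; column maxima are 16 and 19, so the defender's minimax is 16. These differ, so the equilibrium is in mixed strategies.
Let the attacker play target 1 with probability p. The defender is indifferent when 9p + 16(1−p) = 19p + 15(1−p), giving p = 1/11.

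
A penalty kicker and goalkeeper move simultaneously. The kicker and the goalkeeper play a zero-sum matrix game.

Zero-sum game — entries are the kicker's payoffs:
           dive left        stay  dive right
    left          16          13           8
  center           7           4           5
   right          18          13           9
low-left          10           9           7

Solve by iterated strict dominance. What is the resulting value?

Column dive left is strictly dominated by stay for the goalkeeper (13<16, 4<7, 13<18, 9<10); eliminate dive left.
Row center is strictly dominated by row left (13>4, 8>5); eliminate center.
Column stay is strictly dominated by dive right for the goalkeeper (8<13, 9<13, 7<9); eliminate stay.
Row left is strictly dominated by row right (9>8); eliminate left.
Row low-left is strictly dominated by row right (9>7); eliminate low-left.
Only (right, dive right) remains, with payoff 9.

9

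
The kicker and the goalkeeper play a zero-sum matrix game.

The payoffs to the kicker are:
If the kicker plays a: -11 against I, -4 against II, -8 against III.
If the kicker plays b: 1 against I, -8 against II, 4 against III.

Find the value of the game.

Column III is strictly dominated by I for the goalkeeper (it gives the kicker more in every row).
The remaining 2×2 game on (a, b) × (I, II) has no saddle point. Let the kicker play a with probability p; indifference gives −11p + (1−p) = −4p − 8(1−p), so p = 9/16.
Similarly the goalkeeper's optimal q on I is 1/4, and the value is -11·(1/4) + (-4)·(3/4) = -23/4.

-23/4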